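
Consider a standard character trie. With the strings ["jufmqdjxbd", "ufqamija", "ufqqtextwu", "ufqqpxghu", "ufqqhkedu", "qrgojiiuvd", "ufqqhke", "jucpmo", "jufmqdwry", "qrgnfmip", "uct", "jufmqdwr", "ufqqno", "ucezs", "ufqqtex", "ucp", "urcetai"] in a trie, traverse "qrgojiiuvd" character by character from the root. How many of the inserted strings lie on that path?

1

Check each prefix of "qrgojiiuvd" against the stored set — each match is an end-marker on the path.
Prefixes of the query that are stored words: "qrgojiiuvd"
Count: 1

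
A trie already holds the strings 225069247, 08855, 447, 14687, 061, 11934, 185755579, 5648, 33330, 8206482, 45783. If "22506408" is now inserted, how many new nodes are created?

3

Walking "22506408" from the root, the first 5 characters ("22506") follow existing edges; "4" is the first miss.
New nodes needed: |"22506408"| − 5 = 8 − 5 = 3.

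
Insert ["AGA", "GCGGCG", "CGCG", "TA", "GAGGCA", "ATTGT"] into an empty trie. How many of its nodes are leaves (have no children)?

A leaf is a node with no children — equivalently, the end of a word that is not a proper prefix of any other stored word.
Those words: "AGA", "ATTGT", "CGCG", "GAGGCA", "GCGGCG", "TA"
Leaf count: 6

6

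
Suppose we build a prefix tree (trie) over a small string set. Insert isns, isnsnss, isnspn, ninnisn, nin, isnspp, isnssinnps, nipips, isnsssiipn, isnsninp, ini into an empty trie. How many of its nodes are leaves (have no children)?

9

Leaves are exactly the stored words that no other stored word extends.
Those words: "ini", "isnsninp", "isnsnss", "isnspn", "isnspp", "isnssinnps", "isnsssiipn", "ninnisn", "nipips"
Leaf count: 9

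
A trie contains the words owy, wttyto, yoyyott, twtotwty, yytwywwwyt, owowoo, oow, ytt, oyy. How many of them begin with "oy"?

Traverse to the node for "oy", then collect every word in that subtree.
Matches: "oyy"
Count: 1

1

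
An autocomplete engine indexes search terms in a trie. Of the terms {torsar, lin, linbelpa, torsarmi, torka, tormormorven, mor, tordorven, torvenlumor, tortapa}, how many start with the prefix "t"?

7

Walk to "t"; the words in its subtree are exactly those with that prefix.
Matches: "tordorven", "torka", "tormormorven", "torsar", "torsarmi", "tortapa", "torvenlumor"
Count: 7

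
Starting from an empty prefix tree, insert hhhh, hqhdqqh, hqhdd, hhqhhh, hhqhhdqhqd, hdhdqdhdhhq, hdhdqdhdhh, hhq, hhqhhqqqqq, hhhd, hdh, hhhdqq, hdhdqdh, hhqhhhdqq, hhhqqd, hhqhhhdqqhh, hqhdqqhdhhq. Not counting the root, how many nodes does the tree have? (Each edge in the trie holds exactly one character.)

Count nodes per top-level branch (shared prefixes stored once):
  'h'-branch (hdh, hdhdqdh, hdhdqdhdhh, hdhdqdhdhhq, hhhd, hhhdqq, hhhh, hhhqqd, hhq, hhqhhdqhqd, hhqhhh, hhqhhhdqq, hhqhhhdqqhh, hhqhhqqqqq, hqhdd, hqhdqqh, hqhdqqhdhhq): 50 nodes
Sum: 50

50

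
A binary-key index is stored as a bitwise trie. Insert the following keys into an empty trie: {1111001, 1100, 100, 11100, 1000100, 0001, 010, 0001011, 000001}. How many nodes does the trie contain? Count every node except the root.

29

Trie structure (* marks end of a word):
(root)
├─ 0
│  ├─ 0
│  │  └─ 0
│  │     ├─ 0
│  │     │  └─ 0
│  │     │     └─ 1 *
│  │     └─ 1 *
│  │        └─ 0
│  │           └─ 1
│  │              └─ 1 *
│  └─ 1
│     └─ 0 *
└─ 1
   ├─ 0
   │  └─ 0 *
   │     └─ 0
   │        └─ 1
   │           └─ 0
   │              └─ 0 *
   └─ 1
      ├─ 0
      │  └─ 0 *
      └─ 1
         ├─ 0
         │  └─ 0 *
         └─ 1
            └─ 0
               └─ 0
                  └─ 1 *
Counting every labelled node above: 29.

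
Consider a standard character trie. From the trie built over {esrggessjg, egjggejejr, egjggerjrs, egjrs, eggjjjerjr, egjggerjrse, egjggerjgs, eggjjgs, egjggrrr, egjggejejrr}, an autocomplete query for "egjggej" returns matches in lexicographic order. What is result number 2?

egjggejejrr

DFS of the "egjggej" subtree visits, in order: "egjggejejr", "egjggejejrr"
Position 2: egjggejejrr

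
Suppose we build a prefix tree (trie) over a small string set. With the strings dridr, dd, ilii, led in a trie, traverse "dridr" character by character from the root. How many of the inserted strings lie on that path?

1

Walk "dridr" from the root; an end-of-word marker is hit whenever a stored word is a prefix of "dridr".
Prefixes of the query that are stored words: "dridr"
Count: 1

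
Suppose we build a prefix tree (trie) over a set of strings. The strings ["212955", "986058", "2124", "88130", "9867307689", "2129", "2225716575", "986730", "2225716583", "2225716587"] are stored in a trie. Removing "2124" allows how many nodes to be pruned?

1

Walk "2124" from the leaf back toward the root, removing each node that no remaining word uses.
The suffix "4" (1 node) is used only by "2124"; the node for "212" still has the child "9", so pruning stops there.
Nodes removed: 1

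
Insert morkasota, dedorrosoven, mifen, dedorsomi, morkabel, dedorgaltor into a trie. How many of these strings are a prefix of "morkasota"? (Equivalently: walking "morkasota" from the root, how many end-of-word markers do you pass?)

Walk "morkasota" from the root; an end-of-word marker is hit whenever a stored word is a prefix of "morkasota".
Prefixes of the query that are stored words: "morkasota"
Count: 1

1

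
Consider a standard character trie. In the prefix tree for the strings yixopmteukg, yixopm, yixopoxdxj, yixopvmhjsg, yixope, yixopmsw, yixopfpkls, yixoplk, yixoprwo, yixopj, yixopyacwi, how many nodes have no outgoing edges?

10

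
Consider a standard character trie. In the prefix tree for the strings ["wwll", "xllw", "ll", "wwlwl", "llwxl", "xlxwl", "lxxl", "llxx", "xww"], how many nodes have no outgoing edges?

8

Leaves are exactly the stored words that no other stored word extends.
Those words: "llwxl", "llxx", "lxxl", "wwll", "wwlwl", "xllw", "xlxwl", "xww"
Leaf count: 8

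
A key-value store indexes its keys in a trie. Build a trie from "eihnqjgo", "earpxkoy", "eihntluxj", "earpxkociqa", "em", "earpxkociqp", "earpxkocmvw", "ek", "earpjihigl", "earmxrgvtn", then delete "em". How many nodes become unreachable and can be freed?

1

Walk "em" from the leaf back toward the root, removing each node that no remaining word uses.
The suffix "m" (1 node) is used only by "em"; the node for "e" still has the child "i", so pruning stops there.
Nodes removed: 1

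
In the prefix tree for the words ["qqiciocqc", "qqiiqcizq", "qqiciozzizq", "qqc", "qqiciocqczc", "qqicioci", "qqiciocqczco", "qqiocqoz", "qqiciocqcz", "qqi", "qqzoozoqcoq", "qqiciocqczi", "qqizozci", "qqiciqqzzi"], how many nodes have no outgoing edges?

Leaves are exactly the stored words that no other stored word extends.
Those words: "qqc", "qqicioci", "qqiciocqczco", "qqiciocqczi", "qqiciozzizq", "qqiciqqzzi", "qqiiqcizq", "qqiocqoz", "qqizozci", "qqzoozoqcoq"
Leaf count: 10

10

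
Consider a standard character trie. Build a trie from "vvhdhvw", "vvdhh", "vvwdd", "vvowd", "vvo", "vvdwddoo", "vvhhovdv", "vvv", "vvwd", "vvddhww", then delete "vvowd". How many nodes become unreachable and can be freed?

A node on "vvowd"'s path can go only if nothing else ends at it or branches off below it.
The suffix "wd" (2 nodes) is used only by "vvowd"; "vvo" is itself a stored word, so pruning stops there.
Nodes removed: 2

2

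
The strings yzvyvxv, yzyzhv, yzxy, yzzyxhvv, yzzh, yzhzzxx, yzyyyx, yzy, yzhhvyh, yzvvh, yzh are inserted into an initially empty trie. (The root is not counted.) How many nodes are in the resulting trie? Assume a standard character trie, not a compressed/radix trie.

34

Count nodes per top-level branch (shared prefixes stored once):
  'y'-branch (yzh, yzhhvyh, yzhzzxx, yzvvh, yzvyvxv, yzxy, yzy, yzyyyx, yzyzhv, yzzh, yzzyxhvv): 34 nodes
Sum: 34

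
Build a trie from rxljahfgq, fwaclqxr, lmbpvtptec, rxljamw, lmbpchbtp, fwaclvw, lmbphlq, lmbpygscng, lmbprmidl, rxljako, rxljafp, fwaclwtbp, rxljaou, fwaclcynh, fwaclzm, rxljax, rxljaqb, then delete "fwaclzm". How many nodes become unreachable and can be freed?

2

After clearing the end-marker at "fwaclzm", prune upward until reaching a node still needed by another word.
The suffix "zm" (2 nodes) is used only by "fwaclzm"; the node for "fwacl" still has the child "q", so pruning stops there.
Nodes removed: 2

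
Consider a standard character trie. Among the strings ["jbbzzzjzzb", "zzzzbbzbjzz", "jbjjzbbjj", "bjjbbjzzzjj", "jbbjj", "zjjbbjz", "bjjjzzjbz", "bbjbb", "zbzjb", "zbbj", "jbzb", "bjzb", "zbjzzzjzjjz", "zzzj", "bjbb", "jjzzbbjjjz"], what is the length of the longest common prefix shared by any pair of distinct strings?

3

Equivalently: take the maximum, over all pairs, of their longest common prefix length.
e.g. "bjjbbjzzzjj" and "bjjjzzjbz" share the prefix "bjj" of length 3; no pair shares a longer one.
Longest shared-prefix length: 3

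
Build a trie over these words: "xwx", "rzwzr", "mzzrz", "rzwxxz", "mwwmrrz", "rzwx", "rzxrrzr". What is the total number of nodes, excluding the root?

27

Trace insertions, counting only characters that open a new branch:
  "xwx" → 3 new (x, w, x)
  "rzwzr" → 5 new (r, z, w, z, r)
  "mzzrz" → 5 new (m, z, z, r, z)
  "rzwxxz" → prefix "rzw" already present; 3 new (x, x, z)
  "mwwmrrz" → prefix "m" already present; 6 new (w, w, m, r, r, z)
  "rzwx" → prefix "rzwx" already present; 0 new (none)
  "rzxrrzr" → prefix "rz" already present; 5 new (x, r, r, z, r)
Total nodes = 3 + 5 + 5 + 3 + 6 + 0 + 5 = 27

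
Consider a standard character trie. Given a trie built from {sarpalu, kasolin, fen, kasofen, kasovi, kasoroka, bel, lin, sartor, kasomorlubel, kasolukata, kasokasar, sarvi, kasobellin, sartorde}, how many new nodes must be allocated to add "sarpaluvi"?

2

The longest prefix of "sarpaluvi" already in the trie is "sarpalu" (length 7).
So 9 − 7 = 2 new nodes.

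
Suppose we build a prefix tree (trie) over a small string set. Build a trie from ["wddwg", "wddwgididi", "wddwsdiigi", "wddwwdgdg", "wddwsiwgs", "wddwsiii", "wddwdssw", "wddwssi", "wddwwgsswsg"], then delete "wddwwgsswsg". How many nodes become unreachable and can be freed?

A node on "wddwwgsswsg"'s path can go only if nothing else ends at it or branches off below it.
The suffix "gsswsg" (6 nodes) is used only by "wddwwgsswsg"; the node for "wddww" still has the child "d", so pruning stops there.
Nodes removed: 6

6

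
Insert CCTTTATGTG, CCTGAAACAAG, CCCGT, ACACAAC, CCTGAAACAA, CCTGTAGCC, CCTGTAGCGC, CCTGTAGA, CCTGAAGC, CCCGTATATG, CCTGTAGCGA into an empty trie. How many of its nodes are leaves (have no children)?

Leaves are exactly the stored words that no other stored word extends.
Those words: "ACACAAC", "CCCGTATATG", "CCTGAAACAAG", "CCTGAAGC", "CCTGTAGA", "CCTGTAGCC", "CCTGTAGCGA", "CCTGTAGCGC", "CCTTTATGTG"
Leaf count: 9

9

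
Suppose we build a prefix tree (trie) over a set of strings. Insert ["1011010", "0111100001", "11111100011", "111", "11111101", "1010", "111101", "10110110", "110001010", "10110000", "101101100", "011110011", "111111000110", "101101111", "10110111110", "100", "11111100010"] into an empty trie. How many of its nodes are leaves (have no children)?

Leaves are exactly the stored words that no other stored word extends.
Those words: "0111100001", "011110011", "100", "1010", "10110000", "1011010", "101101100", "10110111110", "110001010", "111101", "11111100010", "111111000110", "11111101"
Leaf count: 13

13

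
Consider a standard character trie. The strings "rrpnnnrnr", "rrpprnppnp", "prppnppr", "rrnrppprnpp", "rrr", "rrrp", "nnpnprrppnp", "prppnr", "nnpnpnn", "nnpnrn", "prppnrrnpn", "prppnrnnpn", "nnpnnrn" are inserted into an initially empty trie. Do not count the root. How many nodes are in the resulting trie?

62

Trace insertions, counting only characters that open a new branch:
  "rrpnnnrnr" → 9 new (r, r, p, n, n, n, r, n, r)
  "rrpprnppnp" → prefix "rrp" already present; 7 new (p, r, n, p, p, n, p)
  "prppnppr" → 8 new (p, r, p, p, n, p, p, r)
  "rrnrppprnpp" → prefix "rr" already present; 9 new (n, r, p, p, p, r, n, p, p)
  "rrr" → prefix "rr" already present; 1 new (r)
  "rrrp" → prefix "rrr" already present; 1 new (p)
  "nnpnprrppnp" → 11 new (n, n, p, n, p, r, r, p, p, n, p)
  "prppnr" → prefix "prppn" already present; 1 new (r)
  "nnpnpnn" → prefix "nnpnp" already present; 2 new (n, n)
  "nnpnrn" → prefix "nnpn" already present; 2 new (r, n)
  "prppnrrnpn" → prefix "prppnr" already present; 4 new (r, n, p, n)
  "prppnrnnpn" → prefix "prppnr" already present; 4 new (n, n, p, n)
  "nnpnnrn" → prefix "nnpn" already present; 3 new (n, r, n)
Total nodes = 9 + 7 + 8 + 9 + 1 + 1 + 11 + 1 + 2 + 2 + 4 + 4 + 3 = 62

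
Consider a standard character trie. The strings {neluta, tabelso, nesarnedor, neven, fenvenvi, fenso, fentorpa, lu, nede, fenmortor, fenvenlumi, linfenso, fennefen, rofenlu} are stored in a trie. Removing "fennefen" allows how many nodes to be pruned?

Walk "fennefen" from the leaf back toward the root, removing each node that no remaining word uses.
The suffix "nefen" (5 nodes) is used only by "fennefen"; the node for "fen" still has the child "v", so pruning stops there.
Nodes removed: 5

5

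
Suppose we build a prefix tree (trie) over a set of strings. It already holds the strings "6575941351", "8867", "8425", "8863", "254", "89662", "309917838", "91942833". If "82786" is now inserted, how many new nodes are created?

4

"8" is already a path in the trie; the remaining "2786" must be added.
Each of the 4 remaining characters creates one node.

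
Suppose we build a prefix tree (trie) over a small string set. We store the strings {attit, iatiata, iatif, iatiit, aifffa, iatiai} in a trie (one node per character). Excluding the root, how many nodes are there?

Trie structure (* marks end of a word):
(root)
├─ a
│  ├─ i
│  │  └─ f
│  │     └─ f
│  │        └─ f
│  │           └─ a *
│  └─ t
│     └─ t
│        └─ i
│           └─ t *
└─ i
   └─ a
      └─ t
         └─ i
            ├─ a
            │  ├─ i *
            │  └─ t
            │     └─ a *
            ├─ f *
            └─ i
               └─ t *
Counting every labelled node above: 21.

21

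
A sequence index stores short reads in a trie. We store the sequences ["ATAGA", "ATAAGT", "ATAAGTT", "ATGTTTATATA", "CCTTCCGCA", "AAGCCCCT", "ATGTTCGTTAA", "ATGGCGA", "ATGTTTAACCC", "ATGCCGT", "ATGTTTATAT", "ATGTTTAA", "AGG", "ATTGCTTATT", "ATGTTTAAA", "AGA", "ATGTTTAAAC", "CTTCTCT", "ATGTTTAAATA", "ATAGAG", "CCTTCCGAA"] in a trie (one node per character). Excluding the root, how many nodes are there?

76

Count nodes per top-level branch (shared prefixes stored once):
  'A'-branch (AAGCCCCT, AGA, AGG, ATAAGT, ATAAGTT, ATAGA, ATAGAG, ATGCCGT, ATGGCGA, ATGTTCGTTAA, ATGTTTAA, ATGTTTAAA, ATGTTTAAAC, ATGTTTAAATA, ATGTTTAACCC, ATGTTTATAT, ATGTTTATATA, ATTGCTTATT): 59 nodes
  'C'-branch (CCTTCCGAA, CCTTCCGCA, CTTCTCT): 17 nodes
Sum: 76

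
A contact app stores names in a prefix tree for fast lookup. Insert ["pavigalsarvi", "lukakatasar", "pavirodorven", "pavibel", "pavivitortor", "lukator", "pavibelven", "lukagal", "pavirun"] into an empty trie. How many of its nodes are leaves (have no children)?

8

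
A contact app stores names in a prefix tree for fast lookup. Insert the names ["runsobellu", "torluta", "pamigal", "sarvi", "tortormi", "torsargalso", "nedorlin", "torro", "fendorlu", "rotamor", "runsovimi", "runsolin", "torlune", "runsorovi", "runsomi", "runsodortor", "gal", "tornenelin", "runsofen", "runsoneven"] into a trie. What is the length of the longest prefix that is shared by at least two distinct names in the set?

Equivalently: take the maximum, over all pairs, of their longest common prefix length.
"runsobellu" and "runsodortor" agree on "runso" (5 characters) before diverging; nothing deeper is shared.
Longest shared-prefix length: 5

5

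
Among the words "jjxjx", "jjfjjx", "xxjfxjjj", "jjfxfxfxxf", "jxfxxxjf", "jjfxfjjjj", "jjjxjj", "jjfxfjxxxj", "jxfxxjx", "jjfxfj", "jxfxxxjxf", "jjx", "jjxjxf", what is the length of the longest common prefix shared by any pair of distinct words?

7

Look for the deepest trie node that still has at least two words in its subtree.
e.g. "jxfxxxjf" and "jxfxxxjxf" share the prefix "jxfxxxj" of length 7; no pair shares a longer one.
Longest shared-prefix length: 7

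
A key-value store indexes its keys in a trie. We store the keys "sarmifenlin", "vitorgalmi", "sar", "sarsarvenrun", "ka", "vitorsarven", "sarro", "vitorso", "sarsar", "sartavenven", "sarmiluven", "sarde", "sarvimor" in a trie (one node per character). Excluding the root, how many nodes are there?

61

Trace insertions, counting only characters that open a new branch:
  "sarmifenlin" → 11 new (s, a, r, m, i, f, e, n, l, i, n)
  "vitorgalmi" → 10 new (v, i, t, o, r, g, a, l, m, i)
  "sar" → prefix "sar" already present; 0 new (none)
  "sarsarvenrun" → prefix "sar" already present; 9 new (s, a, r, v, e, n, r, u, n)
  "ka" → 2 new (k, a)
  "vitorsarven" → prefix "vitor" already present; 6 new (s, a, r, v, e, n)
  "sarro" → prefix "sar" already present; 2 new (r, o)
  "vitorso" → prefix "vitors" already present; 1 new (o)
  "sarsar" → prefix "sarsar" already present; 0 new (none)
  "sartavenven" → prefix "sar" already present; 8 new (t, a, v, e, n, v, e, n)
  "sarmiluven" → prefix "sarmi" already present; 5 new (l, u, v, e, n)
  "sarde" → prefix "sar" already present; 2 new (d, e)
  "sarvimor" → prefix "sar" already present; 5 new (v, i, m, o, r)
Total nodes = 11 + 10 + 0 + 9 + 2 + 6 + 2 + 1 + 0 + 8 + 5 + 2 + 5 = 61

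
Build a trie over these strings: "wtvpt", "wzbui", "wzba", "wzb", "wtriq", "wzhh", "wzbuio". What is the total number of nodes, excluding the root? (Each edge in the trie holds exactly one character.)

Count nodes per top-level branch (shared prefixes stored once):
  'w'-branch (wtriq, wtvpt, wzb, wzba, wzbui, wzbuio, wzhh): 16 nodes
Sum: 16

16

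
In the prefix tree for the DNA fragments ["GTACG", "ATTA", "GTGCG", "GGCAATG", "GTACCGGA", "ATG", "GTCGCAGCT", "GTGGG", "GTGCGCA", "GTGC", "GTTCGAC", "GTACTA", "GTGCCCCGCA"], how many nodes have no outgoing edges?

Leaves are exactly the stored words that no other stored word extends.
Those words: "ATG", "ATTA", "GGCAATG", "GTACCGGA", "GTACG", "GTACTA", "GTCGCAGCT", "GTGCCCCGCA", "GTGCGCA", "GTGGG", "GTTCGAC"
Leaf count: 11

11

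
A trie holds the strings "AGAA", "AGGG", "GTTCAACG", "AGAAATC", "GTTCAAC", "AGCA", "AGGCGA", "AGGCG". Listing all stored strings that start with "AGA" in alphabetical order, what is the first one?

Filter for "AGA…" and sort: "AGAA", "AGAAATC"
Position 1: AGAA

AGAA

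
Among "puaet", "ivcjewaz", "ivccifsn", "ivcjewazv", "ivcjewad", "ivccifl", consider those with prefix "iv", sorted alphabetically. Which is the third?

ivcjewad

Filter for "iv…" and sort: "ivccifl", "ivccifsn", "ivcjewad", "ivcjewaz", "ivcjewazv"
Position 3: ivcjewad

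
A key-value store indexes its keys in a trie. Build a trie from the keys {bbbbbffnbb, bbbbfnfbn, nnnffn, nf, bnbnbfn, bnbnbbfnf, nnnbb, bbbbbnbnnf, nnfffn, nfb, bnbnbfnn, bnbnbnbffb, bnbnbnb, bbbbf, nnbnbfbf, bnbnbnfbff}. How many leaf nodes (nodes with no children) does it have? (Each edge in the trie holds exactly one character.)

12

Leaves are exactly the stored words that no other stored word extends.
Those words: "bbbbbffnbb", "bbbbbnbnnf", "bbbbfnfbn", "bnbnbbfnf", "bnbnbfnn", "bnbnbnbffb", "bnbnbnfbff", "nfb", "nnbnbfbf", "nnfffn", "nnnbb", "nnnffn"
Leaf count: 12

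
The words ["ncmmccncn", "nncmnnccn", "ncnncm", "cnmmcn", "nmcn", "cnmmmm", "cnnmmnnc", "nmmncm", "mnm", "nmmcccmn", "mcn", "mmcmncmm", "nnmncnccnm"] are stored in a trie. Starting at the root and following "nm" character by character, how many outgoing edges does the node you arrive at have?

The children of the "nm" node are the distinct next characters among strings starting with "nm".
Characters that immediately follow "nm" among the stored strings: {c, m}.
That node has 2 child edges.

2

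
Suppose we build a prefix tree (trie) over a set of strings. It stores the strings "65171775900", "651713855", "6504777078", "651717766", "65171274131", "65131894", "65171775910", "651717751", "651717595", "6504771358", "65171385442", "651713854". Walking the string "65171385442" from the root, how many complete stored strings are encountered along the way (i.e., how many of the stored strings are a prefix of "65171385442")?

Check each prefix of "65171385442" against the stored set — each match is an end-marker on the path.
Prefixes of the query that are stored words: "651713854", "65171385442"
Count: 2

2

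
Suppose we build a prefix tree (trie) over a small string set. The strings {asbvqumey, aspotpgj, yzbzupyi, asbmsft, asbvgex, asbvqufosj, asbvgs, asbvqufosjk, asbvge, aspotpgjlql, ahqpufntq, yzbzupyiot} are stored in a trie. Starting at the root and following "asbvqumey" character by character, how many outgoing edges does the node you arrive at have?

0

The children of the "asbvqumey" node are the distinct next characters among strings starting with "asbvqumey".
No stored string extends past "asbvqumey".
That node has 0 child edges.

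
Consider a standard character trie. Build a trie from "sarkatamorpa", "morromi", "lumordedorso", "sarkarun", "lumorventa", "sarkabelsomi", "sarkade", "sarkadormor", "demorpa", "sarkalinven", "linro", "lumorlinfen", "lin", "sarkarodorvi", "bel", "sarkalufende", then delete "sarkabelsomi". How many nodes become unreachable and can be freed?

7

After clearing the end-marker at "sarkabelsomi", prune upward until reaching a node still needed by another word.
The suffix "belsomi" (7 nodes) is used only by "sarkabelsomi"; the node for "sarka" still has the child "t", so pruning stops there.
Nodes removed: 7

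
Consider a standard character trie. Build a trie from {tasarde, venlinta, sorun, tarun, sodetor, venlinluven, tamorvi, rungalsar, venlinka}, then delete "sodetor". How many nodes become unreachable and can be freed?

5

After clearing the end-marker at "sodetor", prune upward until reaching a node still needed by another word.
The suffix "detor" (5 nodes) is used only by "sodetor"; the node for "so" still has the child "r", so pruning stops there.
Nodes removed: 5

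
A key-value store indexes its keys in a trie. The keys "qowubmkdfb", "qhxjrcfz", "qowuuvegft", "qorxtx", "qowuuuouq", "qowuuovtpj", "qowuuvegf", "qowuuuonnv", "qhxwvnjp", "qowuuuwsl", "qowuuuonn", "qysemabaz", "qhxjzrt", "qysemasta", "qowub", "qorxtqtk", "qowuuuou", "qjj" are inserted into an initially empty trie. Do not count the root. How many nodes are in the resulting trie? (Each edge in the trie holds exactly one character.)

66

For each word, the new-node count is its length minus the longest prefix already in the trie:
  "qowubmkdfb" → 10 new (q, o, w, u, b, m, k, d, f, b)
  "qhxjrcfz" → prefix "q" already present; 7 new (h, x, j, r, c, f, z)
  "qowuuvegft" → prefix "qowu" already present; 6 new (u, v, e, g, f, t)
  "qorxtx" → prefix "qo" already present; 4 new (r, x, t, x)
  "qowuuuouq" → prefix "qowuu" already present; 4 new (u, o, u, q)
  "qowuuovtpj" → prefix "qowuu" already present; 5 new (o, v, t, p, j)
  "qowuuvegf" → prefix "qowuuvegf" already present; 0 new (none)
  "qowuuuonnv" → prefix "qowuuuo" already present; 3 new (n, n, v)
  "qhxwvnjp" → prefix "qhx" already present; 5 new (w, v, n, j, p)
  "qowuuuwsl" → prefix "qowuuu" already present; 3 new (w, s, l)
  "qowuuuonn" → prefix "qowuuuonn" already present; 0 new (none)
  "qysemabaz" → prefix "q" already present; 8 new (y, s, e, m, a, b, a, z)
  "qhxjzrt" → prefix "qhxj" already present; 3 new (z, r, t)
  "qysemasta" → prefix "qysema" already present; 3 new (s, t, a)
  "qowub" → prefix "qowub" already present; 0 new (none)
  "qorxtqtk" → prefix "qorxt" already present; 3 new (q, t, k)
  "qowuuuou" → prefix "qowuuuou" already present; 0 new (none)
  "qjj" → prefix "q" already present; 2 new (j, j)
Total nodes = 10 + 7 + 6 + 4 + 4 + 5 + 0 + 3 + 5 + 3 + 0 + 8 + 3 + 3 + 0 + 3 + 0 + 2 = 66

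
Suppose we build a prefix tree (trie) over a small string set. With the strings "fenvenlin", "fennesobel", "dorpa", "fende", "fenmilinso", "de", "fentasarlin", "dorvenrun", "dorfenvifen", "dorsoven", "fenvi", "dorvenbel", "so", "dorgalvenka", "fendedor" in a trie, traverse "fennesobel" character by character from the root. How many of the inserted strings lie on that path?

Walk "fennesobel" from the root; an end-of-word marker is hit whenever a stored word is a prefix of "fennesobel".
Prefixes of the query that are stored words: "fennesobel"
Count: 1

1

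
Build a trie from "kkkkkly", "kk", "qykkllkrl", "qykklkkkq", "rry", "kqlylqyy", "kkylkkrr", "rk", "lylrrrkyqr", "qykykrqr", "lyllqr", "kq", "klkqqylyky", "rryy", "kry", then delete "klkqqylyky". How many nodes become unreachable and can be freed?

9

A node on "klkqqylyky"'s path can go only if nothing else ends at it or branches off below it.
The suffix "lkqqylyky" (9 nodes) is used only by "klkqqylyky"; the node for "k" still has the child "k", so pruning stops there.
Nodes removed: 9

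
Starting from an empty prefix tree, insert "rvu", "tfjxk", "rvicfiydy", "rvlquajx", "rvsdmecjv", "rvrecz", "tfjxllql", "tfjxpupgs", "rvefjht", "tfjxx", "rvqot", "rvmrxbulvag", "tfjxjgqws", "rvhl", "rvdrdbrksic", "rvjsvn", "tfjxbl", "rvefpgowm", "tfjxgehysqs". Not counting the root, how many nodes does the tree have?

93

Count nodes per top-level branch (shared prefixes stored once):
  'r'-branch (rvdrdbrksic, rvefjht, rvefpgowm, rvhl, rvicfiydy, rvjsvn, rvlquajx, rvmrxbulvag, rvqot, rvrecz, rvsdmecjv, rvu): 64 nodes
  't'-branch (tfjxbl, tfjxgehysqs, tfjxjgqws, tfjxk, tfjxllql, tfjxpupgs, tfjxx): 29 nodes
Sum: 93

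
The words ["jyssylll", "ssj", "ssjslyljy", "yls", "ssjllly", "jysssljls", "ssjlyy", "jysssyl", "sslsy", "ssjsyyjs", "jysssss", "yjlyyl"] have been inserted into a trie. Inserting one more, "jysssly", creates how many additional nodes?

1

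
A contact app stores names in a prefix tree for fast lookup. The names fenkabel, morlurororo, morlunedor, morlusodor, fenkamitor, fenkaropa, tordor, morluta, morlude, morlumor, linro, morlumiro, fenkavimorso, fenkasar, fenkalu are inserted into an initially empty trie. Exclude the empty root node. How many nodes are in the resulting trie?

71

Trace insertions, counting only characters that open a new branch:
  "fenkabel" → 8 new (f, e, n, k, a, b, e, l)
  "morlurororo" → 11 new (m, o, r, l, u, r, o, r, o, r, o)
  "morlunedor" → prefix "morlu" already present; 5 new (n, e, d, o, r)
  "morlusodor" → prefix "morlu" already present; 5 new (s, o, d, o, r)
  "fenkamitor" → prefix "fenka" already present; 5 new (m, i, t, o, r)
  "fenkaropa" → prefix "fenka" already present; 4 new (r, o, p, a)
  "tordor" → 6 new (t, o, r, d, o, r)
  "morluta" → prefix "morlu" already present; 2 new (t, a)
  "morlude" → prefix "morlu" already present; 2 new (d, e)
  "morlumor" → prefix "morlu" already present; 3 new (m, o, r)
  "linro" → 5 new (l, i, n, r, o)
  "morlumiro" → prefix "morlum" already present; 3 new (i, r, o)
  "fenkavimorso" → prefix "fenka" already present; 7 new (v, i, m, o, r, s, o)
  "fenkasar" → prefix "fenka" already present; 3 new (s, a, r)
  "fenkalu" → prefix "fenka" already present; 2 new (l, u)
Total nodes = 8 + 11 + 5 + 5 + 5 + 4 + 6 + 2 + 2 + 3 + 5 + 3 + 7 + 3 + 2 = 71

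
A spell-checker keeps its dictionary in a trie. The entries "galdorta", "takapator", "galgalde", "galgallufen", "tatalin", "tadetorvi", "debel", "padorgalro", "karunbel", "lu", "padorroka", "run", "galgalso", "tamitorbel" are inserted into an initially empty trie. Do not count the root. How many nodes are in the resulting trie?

81

Insert word by word; a character creates a node only if that edge doesn't already exist:
  "galdorta" → 8 new (g, a, l, d, o, r, t, a)
  "takapator" → 9 new (t, a, k, a, p, a, t, o, r)
  "galgalde" → prefix "gal" already present; 5 new (g, a, l, d, e)
  "galgallufen" → prefix "galgal" already present; 5 new (l, u, f, e, n)
  "tatalin" → prefix "ta" already present; 5 new (t, a, l, i, n)
  "tadetorvi" → prefix "ta" already present; 7 new (d, e, t, o, r, v, i)
  "debel" → 5 new (d, e, b, e, l)
  "padorgalro" → 10 new (p, a, d, o, r, g, a, l, r, o)
  "karunbel" → 8 new (k, a, r, u, n, b, e, l)
  "lu" → 2 new (l, u)
  "padorroka" → prefix "pador" already present; 4 new (r, o, k, a)
  "run" → 3 new (r, u, n)
  "galgalso" → prefix "galgal" already present; 2 new (s, o)
  "tamitorbel" → prefix "ta" already present; 8 new (m, i, t, o, r, b, e, l)
Total nodes = 8 + 9 + 5 + 5 + 5 + 7 + 5 + 10 + 8 + 2 + 4 + 3 + 2 + 8 = 81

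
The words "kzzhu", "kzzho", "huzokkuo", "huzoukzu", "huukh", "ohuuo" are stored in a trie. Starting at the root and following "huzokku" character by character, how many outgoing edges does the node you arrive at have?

Walk "huzokku" from the root, arriving at one node.
Characters that immediately follow "huzokku" among the stored strings: {o}.
That node has 1 child edge.

1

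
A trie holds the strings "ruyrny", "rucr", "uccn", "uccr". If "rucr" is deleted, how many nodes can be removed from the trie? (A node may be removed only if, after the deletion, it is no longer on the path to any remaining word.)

2

A node on "rucr"'s path can go only if nothing else ends at it or branches off below it.
The suffix "cr" (2 nodes) is used only by "rucr"; the node for "ru" still has the child "y", so pruning stops there.
Nodes removed: 2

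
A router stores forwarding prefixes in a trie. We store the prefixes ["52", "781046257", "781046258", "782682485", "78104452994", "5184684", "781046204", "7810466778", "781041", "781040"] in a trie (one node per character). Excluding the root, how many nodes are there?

For each word, the new-node count is its length minus the longest prefix already in the trie:
  "52" → 2 new (5, 2)
  "781046257" → 9 new (7, 8, 1, 0, 4, 6, 2, 5, 7)
  "781046258" → prefix "78104625" already present; 1 new (8)
  "782682485" → prefix "78" already present; 7 new (2, 6, 8, 2, 4, 8, 5)
  "78104452994" → prefix "78104" already present; 6 new (4, 5, 2, 9, 9, 4)
  "5184684" → prefix "5" already present; 6 new (1, 8, 4, 6, 8, 4)
  "781046204" → prefix "7810462" already present; 2 new (0, 4)
  "7810466778" → prefix "781046" already present; 4 new (6, 7, 7, 8)
  "781041" → prefix "78104" already present; 1 new (1)
  "781040" → prefix "78104" already present; 1 new (0)
Total nodes = 2 + 9 + 1 + 7 + 6 + 6 + 2 + 4 + 1 + 1 = 39

39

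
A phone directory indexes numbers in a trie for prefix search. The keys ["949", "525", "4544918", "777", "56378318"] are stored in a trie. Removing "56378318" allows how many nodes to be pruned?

Walk "56378318" from the leaf back toward the root, removing each node that no remaining word uses.
The suffix "6378318" (7 nodes) is used only by "56378318"; the node for "5" still has the child "2", so pruning stops there.
Nodes removed: 7

7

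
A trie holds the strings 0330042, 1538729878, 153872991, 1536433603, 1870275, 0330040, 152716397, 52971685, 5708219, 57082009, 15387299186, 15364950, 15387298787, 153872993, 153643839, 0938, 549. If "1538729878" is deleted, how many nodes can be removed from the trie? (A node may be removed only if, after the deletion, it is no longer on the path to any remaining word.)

0

Walk "1538729878" from the leaf back toward the root, removing each node that no remaining word uses.
Every node on "1538729878" is still needed (e.g. by "15387298787"), so nothing is freed.
Nodes removed: 0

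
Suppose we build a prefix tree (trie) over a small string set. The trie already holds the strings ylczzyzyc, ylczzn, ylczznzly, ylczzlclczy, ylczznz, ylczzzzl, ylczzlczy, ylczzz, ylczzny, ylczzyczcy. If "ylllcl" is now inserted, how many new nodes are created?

4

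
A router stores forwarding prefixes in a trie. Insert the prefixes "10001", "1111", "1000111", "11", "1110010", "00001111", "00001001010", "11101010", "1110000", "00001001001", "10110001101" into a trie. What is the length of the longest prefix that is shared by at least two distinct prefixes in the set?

9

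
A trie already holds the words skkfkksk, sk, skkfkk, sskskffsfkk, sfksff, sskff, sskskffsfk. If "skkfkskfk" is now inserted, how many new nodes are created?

4

The longest prefix of "skkfkskfk" already in the trie is "skkfk" (length 5).
New nodes needed: |"skkfkskfk"| − 5 = 9 − 5 = 4.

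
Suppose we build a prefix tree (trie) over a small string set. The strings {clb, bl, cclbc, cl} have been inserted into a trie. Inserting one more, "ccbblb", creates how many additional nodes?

Walking "ccbblb" from the root, the first 2 characters ("cc") follow existing edges; "b" is the first miss.
New nodes needed: |"ccbblb"| − 2 = 6 − 2 = 4.

4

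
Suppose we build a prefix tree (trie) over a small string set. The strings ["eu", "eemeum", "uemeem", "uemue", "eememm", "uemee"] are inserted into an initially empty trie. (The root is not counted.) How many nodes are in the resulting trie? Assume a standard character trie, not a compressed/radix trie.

Count nodes per top-level branch (shared prefixes stored once):
  'e'-branch (eememm, eemeum, eu): 9 nodes
  'u'-branch (uemee, uemeem, uemue): 8 nodes
Sum: 17

17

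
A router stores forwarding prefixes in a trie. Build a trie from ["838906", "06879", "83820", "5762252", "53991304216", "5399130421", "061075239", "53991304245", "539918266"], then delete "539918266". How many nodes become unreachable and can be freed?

4

A node on "539918266"'s path can go only if nothing else ends at it or branches off below it.
The suffix "8266" (4 nodes) is used only by "539918266"; the node for "53991" still has the child "3", so pruning stops there.
Nodes removed: 4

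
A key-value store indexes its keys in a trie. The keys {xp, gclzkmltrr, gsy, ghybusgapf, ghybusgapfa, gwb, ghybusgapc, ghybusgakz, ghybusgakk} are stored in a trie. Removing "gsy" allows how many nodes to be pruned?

2

After clearing the end-marker at "gsy", prune upward until reaching a node still needed by another word.
The suffix "sy" (2 nodes) is used only by "gsy"; the node for "g" still has the child "c", so pruning stops there.
Nodes removed: 2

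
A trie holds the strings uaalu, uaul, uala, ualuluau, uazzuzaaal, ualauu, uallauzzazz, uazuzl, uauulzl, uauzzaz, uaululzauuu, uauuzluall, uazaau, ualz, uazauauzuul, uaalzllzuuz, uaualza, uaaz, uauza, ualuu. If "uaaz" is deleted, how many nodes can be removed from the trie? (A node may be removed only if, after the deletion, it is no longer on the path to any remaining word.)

1

Walk "uaaz" from the leaf back toward the root, removing each node that no remaining word uses.
The suffix "z" (1 node) is used only by "uaaz"; the node for "uaa" still has the child "l", so pruning stops there.
Nodes removed: 1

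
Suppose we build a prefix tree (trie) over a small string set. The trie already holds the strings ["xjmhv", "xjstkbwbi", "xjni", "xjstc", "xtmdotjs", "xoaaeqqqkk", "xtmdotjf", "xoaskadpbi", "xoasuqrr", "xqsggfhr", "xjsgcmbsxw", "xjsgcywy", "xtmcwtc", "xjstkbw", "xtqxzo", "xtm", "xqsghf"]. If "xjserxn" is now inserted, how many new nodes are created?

The longest prefix of "xjserxn" already in the trie is "xjs" (length 3).
New nodes needed: |"xjserxn"| − 3 = 7 − 3 = 4.

4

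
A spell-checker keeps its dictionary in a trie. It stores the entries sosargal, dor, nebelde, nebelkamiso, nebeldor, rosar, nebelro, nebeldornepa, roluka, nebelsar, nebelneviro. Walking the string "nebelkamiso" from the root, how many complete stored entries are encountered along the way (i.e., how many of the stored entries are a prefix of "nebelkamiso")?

1

Walk "nebelkamiso" from the root; an end-of-word marker is hit whenever a stored word is a prefix of "nebelkamiso".
Prefixes of the query that are stored words: "nebelkamiso"
Count: 1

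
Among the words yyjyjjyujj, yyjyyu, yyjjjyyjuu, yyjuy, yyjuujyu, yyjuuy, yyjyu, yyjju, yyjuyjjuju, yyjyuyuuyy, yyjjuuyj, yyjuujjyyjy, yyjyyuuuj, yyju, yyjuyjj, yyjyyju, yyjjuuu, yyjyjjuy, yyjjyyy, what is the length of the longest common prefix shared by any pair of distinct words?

7

Equivalently: take the maximum, over all pairs, of their longest common prefix length.
"yyjuyjj" and "yyjuyjjuju" agree on "yyjuyjj" (7 characters) before diverging; nothing deeper is shared.
Longest shared-prefix length: 7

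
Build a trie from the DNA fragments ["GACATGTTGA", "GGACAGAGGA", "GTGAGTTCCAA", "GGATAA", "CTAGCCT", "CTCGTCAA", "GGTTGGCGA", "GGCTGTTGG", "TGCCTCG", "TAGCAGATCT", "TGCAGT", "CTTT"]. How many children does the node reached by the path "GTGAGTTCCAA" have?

0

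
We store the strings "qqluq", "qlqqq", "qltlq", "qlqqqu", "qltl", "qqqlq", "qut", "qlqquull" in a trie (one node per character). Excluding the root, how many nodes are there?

Trie structure (* marks end of a word):
(root)
└─ q
   ├─ l
   │  ├─ q
   │  │  └─ q
   │  │     ├─ q *
   │  │     │  └─ u *
   │  │     └─ u
   │  │        └─ u
   │  │           └─ l
   │  │              └─ l *
   │  └─ t
   │     └─ l *
   │        └─ q *
   ├─ q
   │  ├─ l
   │  │  └─ u
   │  │     └─ q *
   │  └─ q
   │     └─ l
   │        └─ q *
   └─ u
      └─ t *
Counting every labelled node above: 22.

22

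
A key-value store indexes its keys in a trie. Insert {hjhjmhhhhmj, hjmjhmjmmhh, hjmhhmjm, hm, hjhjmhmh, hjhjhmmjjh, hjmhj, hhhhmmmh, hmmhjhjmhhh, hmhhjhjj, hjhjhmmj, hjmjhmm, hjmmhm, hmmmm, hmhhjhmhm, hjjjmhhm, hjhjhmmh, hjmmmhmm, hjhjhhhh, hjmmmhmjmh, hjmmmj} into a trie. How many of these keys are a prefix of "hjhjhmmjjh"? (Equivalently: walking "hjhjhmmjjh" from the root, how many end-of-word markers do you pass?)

2

Check each prefix of "hjhjhmmjjh" against the stored set — each match is an end-marker on the path.
Prefixes of the query that are stored words: "hjhjhmmj", "hjhjhmmjjh"
Count: 2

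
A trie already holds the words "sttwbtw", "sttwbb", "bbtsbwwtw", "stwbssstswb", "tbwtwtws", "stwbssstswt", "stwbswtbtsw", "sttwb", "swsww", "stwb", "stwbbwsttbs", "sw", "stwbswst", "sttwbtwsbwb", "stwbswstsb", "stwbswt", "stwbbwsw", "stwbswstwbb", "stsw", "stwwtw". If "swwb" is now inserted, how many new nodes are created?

2

Walking "swwb" from the root, the first 2 characters ("sw") follow existing edges; "w" is the first miss.
Each of the 2 remaining characters creates one node.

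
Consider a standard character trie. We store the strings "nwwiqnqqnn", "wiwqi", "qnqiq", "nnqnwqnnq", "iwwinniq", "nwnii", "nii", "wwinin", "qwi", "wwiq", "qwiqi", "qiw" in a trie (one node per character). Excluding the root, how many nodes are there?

53

Count nodes per top-level branch (shared prefixes stored once):
  'i'-branch (iwwinniq): 8 nodes
  'n'-branch (nii, nnqnwqnnq, nwnii, nwwiqnqqnn): 23 nodes
  'q'-branch (qiw, qnqiq, qwi, qwiqi): 11 nodes
  'w'-branch (wiwqi, wwinin, wwiq): 11 nodes
Sum: 53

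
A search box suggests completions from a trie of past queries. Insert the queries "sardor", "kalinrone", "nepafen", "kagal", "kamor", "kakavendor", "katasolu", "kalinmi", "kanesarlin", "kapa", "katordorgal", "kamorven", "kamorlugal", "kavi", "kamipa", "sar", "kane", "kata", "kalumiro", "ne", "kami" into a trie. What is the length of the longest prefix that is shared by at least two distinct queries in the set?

Look for the deepest trie node that still has at least two words in its subtree.
e.g. "kalinmi" and "kalinrone" share the prefix "kalin" of length 5; no pair shares a longer one.
Longest shared-prefix length: 5

5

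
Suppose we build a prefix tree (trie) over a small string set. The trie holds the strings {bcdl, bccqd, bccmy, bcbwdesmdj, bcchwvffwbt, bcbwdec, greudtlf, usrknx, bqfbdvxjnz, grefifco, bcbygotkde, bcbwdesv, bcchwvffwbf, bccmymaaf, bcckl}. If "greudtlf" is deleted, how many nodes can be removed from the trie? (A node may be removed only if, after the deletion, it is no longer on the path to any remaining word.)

After clearing the end-marker at "greudtlf", prune upward until reaching a node still needed by another word.
The suffix "udtlf" (5 nodes) is used only by "greudtlf"; the node for "gre" still has the child "f", so pruning stops there.
Nodes removed: 5

5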